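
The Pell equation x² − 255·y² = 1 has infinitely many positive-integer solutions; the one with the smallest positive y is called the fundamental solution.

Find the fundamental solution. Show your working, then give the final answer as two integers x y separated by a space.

16 1

√255 → a₀=15, period (1,30); ℓ=2 even so k=1
k=0  a_k=15  p_k/q_k = 15/1
k=1  a_k=1  p_k/q_k = 16/1
fundamental: x₁=16, y₁=1  (since 256 − 255·1 = 1)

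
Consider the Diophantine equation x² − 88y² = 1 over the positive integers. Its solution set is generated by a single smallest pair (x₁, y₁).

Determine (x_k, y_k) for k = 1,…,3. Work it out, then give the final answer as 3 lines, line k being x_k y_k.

197 21
77617 8274
30580901 3259935

d=88: √d = [9; 2,1,1,1,2,18] (ℓ=6, even), read p_5/q_5
a_0=9:  p_0=9·1+0=9,  q_0=9·0+1=1
a_1=2:  p_1=2·9+1=19,  q_1=2·1+0=2
a_2=1:  p_2=1·19+9=28,  q_2=1·2+1=3
a_3=1:  p_3=1·28+19=47,  q_3=1·3+2=5
a_4=1:  p_4=1·47+28=75,  q_4=1·5+3=8
a_5=2:  p_5=2·75+47=197,  q_5=2·8+5=21
→ (197, 21).  Check: 197²=38809, 88·21²=38808, difference 1.
k=2:  x_2 = 197·197+88·21·21 = 77617,  y_2 = 197·21+21·197 = 8274
k=3:  x_3 = 197·77617+88·21·8274 = 30580901,  y_3 = 197·8274+21·77617 = 3259935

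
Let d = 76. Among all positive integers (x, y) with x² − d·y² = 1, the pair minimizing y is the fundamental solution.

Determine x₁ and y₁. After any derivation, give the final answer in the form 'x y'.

[8; 1,2,1,1,5,4,5,1,1,2,1,16] for √76; ℓ=12 ⇒ convergent index 11
i=0: a=8 ⇒ p=8, q=1
i=1: a=1 ⇒ p=9, q=1
i=2: a=2 ⇒ p=26, q=3
i=3: a=1 ⇒ p=35, q=4
i=4: a=1 ⇒ p=61, q=7
…
i=8: a=1 ⇒ p=8866, q=1017
i=9: a=1 ⇒ p=16311, q=1871
i=10: a=2 ⇒ p=41488, q=4759
i=11: a=1 ⇒ p=57799, q=6630
fundamental: x₁=57799, y₁=6630  (since 3340724401 − 76·43956900 = 1)

57799 6630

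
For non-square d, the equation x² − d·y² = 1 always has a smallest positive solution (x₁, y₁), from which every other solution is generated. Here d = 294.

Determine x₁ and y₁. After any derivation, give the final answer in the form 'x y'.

4801 280

√294 = [17; 6,1,4,1,6,34, …], period ℓ=6 (even) → k=5
k=0  a_k=17  p_k/q_k = 17/1
k=1  a_k=6  p_k/q_k = 103/6
…
k=4  a_k=1  p_k/q_k = 703/41
k=5  a_k=6  p_k/q_k = 4801/280
(x₁, y₁) = (4801, 280);  4801² − 294·280² = 1 ✓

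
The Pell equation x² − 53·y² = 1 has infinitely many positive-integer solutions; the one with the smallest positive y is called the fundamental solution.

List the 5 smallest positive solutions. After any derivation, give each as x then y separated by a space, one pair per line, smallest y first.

66249 9100
8777860001 1205731800
1163048894346249 159757052027300
154101652394311440001 21167489878307463600
20418160737778428282906249 2804650073736225260045500

√53 = [7; 3,1,1,3,14, …], period ℓ=5 (odd) → k=9
i=0: a=7 ⇒ p=7, q=1
…
i=2: a=1 ⇒ p=29, q=4
i=3: a=1 ⇒ p=51, q=7
i=4: a=3 ⇒ p=182, q=25
i=5: a=14 ⇒ p=2599, q=357
i=6: a=3 ⇒ p=7979, q=1096
i=7: a=1 ⇒ p=10578, q=1453
i=8: a=1 ⇒ p=18557, q=2549
i=9: a=3 ⇒ p=66249, q=9100
(x₁, y₁) = (66249, 9100);  66249² − 53·9100² = 1 ✓
k=2:  x_2 = 66249·66249+53·9100·9100 = 8777860001,  y_2 = 66249·9100+9100·66249 = 1205731800
k=3:  x_3 = 66249·8777860001+53·9100·1205731800 = 1163048894346249,  y_3 = 66249·1205731800+9100·8777860001 = 159757052027300
k=4:  x_4 = 66249·1163048894346249+53·9100·159757052027300 = 154101652394311440001,  y_4 = 66249·159757052027300+9100·1163048894346249 = 21167489878307463600
k=5:  x_5 = 66249·154101652394311440001+53·9100·21167489878307463600 = 20418160737778428282906249,  y_5 = 66249·21167489878307463600+9100·154101652394311440001 = 2804650073736225260045500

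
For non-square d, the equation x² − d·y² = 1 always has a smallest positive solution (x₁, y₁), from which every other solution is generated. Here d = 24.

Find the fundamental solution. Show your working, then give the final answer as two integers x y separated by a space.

[4; 1,8] for √24; ℓ=2 ⇒ convergent index 1
step 0: (4, 1)  from 4·(1,0) + (0,1)
step 1: (5, 1)  from 1·(4,1) + (1,0)
fundamental: x₁=5, y₁=1  (since 25 − 24·1 = 1)

5 1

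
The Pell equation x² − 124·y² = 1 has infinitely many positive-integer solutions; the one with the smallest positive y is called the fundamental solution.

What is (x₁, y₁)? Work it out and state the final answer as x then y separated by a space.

4620799 414960

[11; 7,2,1,1,1,…,2,7,22] for √124; ℓ=16 ⇒ convergent index 15
a_0=11:  p_0=11·1+0=11,  q_0=11·0+1=1
a_1=7:  p_1=7·11+1=78,  q_1=7·1+0=7
a_2=2:  p_2=2·78+11=167,  q_2=2·7+1=15
a_3=1:  p_3=1·167+78=245,  q_3=1·15+7=22
a_4=1:  p_4=1·245+167=412,  q_4=1·22+15=37
a_5=1:  p_5=1·412+245=657,  q_5=1·37+22=59
a_6=3:  p_6=3·657+412=2383,  q_6=3·59+37=214
…
a_8=4:  p_8=4·3040+2383=14543,  q_8=4·273+214=1306
a_9=1:  p_9=1·14543+3040=17583,  q_9=1·1306+273=1579
a_10=3:  p_10=3·17583+14543=67292,  q_10=3·1579+1306=6043
a_11=1:  p_11=1·67292+17583=84875,  q_11=1·6043+1579=7622
a_12=1:  p_12=1·84875+67292=152167,  q_12=1·7622+6043=13665
a_13=1:  p_13=1·152167+84875=237042,  q_13=1·13665+7622=21287
a_14=2:  p_14=2·237042+152167=626251,  q_14=2·21287+13665=56239
a_15=7:  p_15=7·626251+237042=4620799,  q_15=7·56239+21287=414960
→ (4620799, 414960).  Check: 4620799²=21351783398401, 124·414960²=21351783398400, difference 1.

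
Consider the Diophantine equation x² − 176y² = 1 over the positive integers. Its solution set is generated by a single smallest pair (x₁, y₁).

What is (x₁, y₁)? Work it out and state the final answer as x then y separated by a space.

d=176: √d = [13; 3,1,3,26] (ℓ=4, even), read p_3/q_3
step 0: (13, 1)  from 13·(1,0) + (0,1)
step 1: (40, 3)  from 3·(13,1) + (1,0)
step 2: (53, 4)  from 1·(40,3) + (13,1)
step 3: (199, 15)  from 3·(53,4) + (40,3)
fundamental: x₁=199, y₁=15  (since 39601 − 176·225 = 1)

199 15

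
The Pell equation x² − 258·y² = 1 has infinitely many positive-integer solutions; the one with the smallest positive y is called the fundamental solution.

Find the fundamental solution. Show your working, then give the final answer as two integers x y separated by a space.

d=258: √d = [16; 16,32] (ℓ=2, even), read p_1/q_1
i=0: a=16 ⇒ p=16, q=1
i=1: a=16 ⇒ p=257, q=16
→ (257, 16).  Check: 257²=66049, 258·16²=66048, difference 1.

257 16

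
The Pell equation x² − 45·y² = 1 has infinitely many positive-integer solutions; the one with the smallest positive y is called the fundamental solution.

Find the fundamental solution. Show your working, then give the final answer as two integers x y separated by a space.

161 24

√45 = [6; 1,2,2,2,1,12, …], period ℓ=6 (even) → k=5
step 0: (6, 1)  from 6·(1,0) + (0,1)
…
step 4: (114, 17)  from 2·(47,7) + (20,3)
step 5: (161, 24)  from 1·(114,17) + (47,7)
→ (161, 24).  Check: 161²=25921, 45·24²=25920, difference 1.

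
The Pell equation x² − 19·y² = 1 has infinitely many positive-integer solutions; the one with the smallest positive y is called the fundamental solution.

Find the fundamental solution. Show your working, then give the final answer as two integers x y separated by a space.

d=19: √d = [4; 2,1,3,1,2,8] (ℓ=6, even), read p_5/q_5
step 0: (4, 1)  from 4·(1,0) + (0,1)
step 1: (9, 2)  from 2·(4,1) + (1,0)
step 2: (13, 3)  from 1·(9,2) + (4,1)
…
step 4: (61, 14)  from 1·(48,11) + (13,3)
step 5: (170, 39)  from 2·(61,14) + (48,11)
(x₁, y₁) = (170, 39);  170² − 19·39² = 1 ✓

170 39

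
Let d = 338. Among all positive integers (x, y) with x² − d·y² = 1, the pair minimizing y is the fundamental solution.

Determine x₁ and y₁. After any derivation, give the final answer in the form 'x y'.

[18; 2,1,1,2,36] for √338; ℓ=5 ⇒ convergent index 9
k=0  a_k=18  p_k/q_k = 18/1
k=1  a_k=2  p_k/q_k = 37/2
k=2  a_k=1  p_k/q_k = 55/3
…
k=6  a_k=2  p_k/q_k = 17631/959
k=7  a_k=1  p_k/q_k = 26327/1432
k=8  a_k=1  p_k/q_k = 43958/2391
k=9  a_k=2  p_k/q_k = 114243/6214
→ (114243, 6214).  Check: 114243²=13051463049, 338·6214²=13051463048, difference 1.

114243 6214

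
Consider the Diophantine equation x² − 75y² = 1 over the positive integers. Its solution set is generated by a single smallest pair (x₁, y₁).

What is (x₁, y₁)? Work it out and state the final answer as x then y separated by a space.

26 3

√75 = [8; 1,1,1,16, …], period ℓ=4 (even) → k=3
step 0: (8, 1)  from 8·(1,0) + (0,1)
step 1: (9, 1)  from 1·(8,1) + (1,0)
step 2: (17, 2)  from 1·(9,1) + (8,1)
step 3: (26, 3)  from 1·(17,2) + (9,1)
→ (26, 3).  Check: 26²=676, 75·3²=675, difference 1.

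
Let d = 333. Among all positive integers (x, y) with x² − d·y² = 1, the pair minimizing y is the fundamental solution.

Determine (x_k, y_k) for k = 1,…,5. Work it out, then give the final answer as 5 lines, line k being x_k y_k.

73 4
10657 584
1555849 85260
227143297 12447376
33161365513 1817231636

√333 = [18; 4,36, …], period ℓ=2 (even) → k=1
i=0: a=18 ⇒ p=18, q=1
i=1: a=4 ⇒ p=73, q=4
(x₁, y₁) = (73, 4);  73² − 333·4² = 1 ✓
n=2: (73,4)∘(73,4) = (73·73+333·4·4, 73·4+4·73) = (10657,584)
n=3: (10657,584)∘(73,4) = (73·10657+333·4·584, 73·584+4·10657) = (1555849,85260)
n=4: (1555849,85260)∘(73,4) = (73·1555849+333·4·85260, 73·85260+4·1555849) = (227143297,12447376)
n=5: (227143297,12447376)∘(73,4) = (73·227143297+333·4·12447376, 73·12447376+4·227143297) = (33161365513,1817231636)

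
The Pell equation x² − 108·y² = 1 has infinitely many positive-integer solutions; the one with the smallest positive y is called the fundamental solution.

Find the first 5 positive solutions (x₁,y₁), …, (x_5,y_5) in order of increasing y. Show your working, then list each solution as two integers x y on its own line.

1351 130
3650401 351260
9863382151 949104390
26650854921601 2564479710520
72010600134783751 6929223228720650

[10; 2,1,1,4,1,1,2,20] for √108; ℓ=8 ⇒ convergent index 7
k=0  a_k=10  p_k/q_k = 10/1
k=1  a_k=2  p_k/q_k = 21/2
k=2  a_k=1  p_k/q_k = 31/3
…
k=4  a_k=4  p_k/q_k = 239/23
…
k=6  a_k=1  p_k/q_k = 530/51
k=7  a_k=2  p_k/q_k = 1351/130
→ (1351, 130).  Check: 1351²=1825201, 108·130²=1825200, difference 1.
k=2:  x_2 = 1351·1351+108·130·130 = 3650401,  y_2 = 1351·130+130·1351 = 351260
k=3:  x_3 = 1351·3650401+108·130·351260 = 9863382151,  y_3 = 1351·351260+130·3650401 = 949104390
k=4:  x_4 = 1351·9863382151+108·130·949104390 = 26650854921601,  y_4 = 1351·949104390+130·9863382151 = 2564479710520
k=5:  x_5 = 1351·26650854921601+108·130·2564479710520 = 72010600134783751,  y_5 = 1351·2564479710520+130·26650854921601 = 6929223228720650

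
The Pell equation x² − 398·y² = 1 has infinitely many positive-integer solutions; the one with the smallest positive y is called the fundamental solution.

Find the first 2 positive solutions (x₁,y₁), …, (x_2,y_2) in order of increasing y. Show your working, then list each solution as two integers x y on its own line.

399 20
318401 15960

[19; 1,18,1,38] for √398; ℓ=4 ⇒ convergent index 3
i=0: a=19 ⇒ p=19, q=1
i=1: a=1 ⇒ p=20, q=1
i=2: a=18 ⇒ p=379, q=19
i=3: a=1 ⇒ p=399, q=20
→ (399, 20).  Check: 399²=159201, 398·20²=159200, difference 1.
k=2:  x_2 = 399·399+398·20·20 = 318401,  y_2 = 399·20+20·399 = 15960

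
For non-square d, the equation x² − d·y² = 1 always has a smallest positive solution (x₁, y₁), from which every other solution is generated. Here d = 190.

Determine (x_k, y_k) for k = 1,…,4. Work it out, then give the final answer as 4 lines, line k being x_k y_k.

√190 = [13; 1,3,1,1,1,…,3,1,26, …], period ℓ=14 (even) → k=13
i=0: a=13 ⇒ p=13, q=1
i=1: a=1 ⇒ p=14, q=1
…
i=3: a=1 ⇒ p=69, q=5
i=4: a=1 ⇒ p=124, q=9
…
i=6: a=2 ⇒ p=510, q=37
…
i=8: a=2 ⇒ p=2936, q=213
…
i=11: a=1 ⇒ p=11234, q=815
i=12: a=3 ⇒ p=40787, q=2959
i=13: a=1 ⇒ p=52021, q=3774
(x₁, y₁) = (52021, 3774);  52021² − 190·3774² = 1 ✓
k=2:  x_2 = 52021·52021+190·3774·3774 = 5412368881,  y_2 = 52021·3774+3774·52021 = 392654508
k=3:  x_3 = 52021·5412368881+190·3774·392654508 = 563113683064981,  y_3 = 52021·392654508+3774·5412368881 = 40852560317562
k=4:  x_4 = 52021·563113683064981+190·3774·40852560317562 = 58587473808034384321,  y_4 = 52021·40852560317562+3774·563113683064981 = 4250382080167131096

52021 3774
5412368881 392654508
563113683064981 40852560317562
58587473808034384321 4250382080167131096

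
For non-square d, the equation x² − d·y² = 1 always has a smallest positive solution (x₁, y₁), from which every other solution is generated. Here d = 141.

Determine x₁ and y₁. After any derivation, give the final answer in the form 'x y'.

√141 → a₀=11, period (1,6,1,22); ℓ=4 even so k=3
i=0: a=11 ⇒ p=11, q=1
i=1: a=1 ⇒ p=12, q=1
i=2: a=6 ⇒ p=83, q=7
i=3: a=1 ⇒ p=95, q=8
(x₁, y₁) = (95, 8);  95² − 141·8² = 1 ✓

95 8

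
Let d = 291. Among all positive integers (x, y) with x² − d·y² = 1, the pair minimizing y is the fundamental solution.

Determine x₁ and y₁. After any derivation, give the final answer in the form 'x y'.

290 17

√291 → a₀=17, period (17,34); ℓ=2 even so k=1
a_0=17:  p_0=17·1+0=17,  q_0=17·0+1=1
a_1=17:  p_1=17·17+1=290,  q_1=17·1+0=17
fundamental: x₁=290, y₁=17  (since 84100 − 291·289 = 1)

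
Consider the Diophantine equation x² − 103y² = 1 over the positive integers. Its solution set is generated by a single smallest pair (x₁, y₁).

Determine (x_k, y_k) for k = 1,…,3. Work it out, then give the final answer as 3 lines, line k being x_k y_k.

√103 = [10; 6,1,2,1,1,9,1,1,2,1,6,20, …], period ℓ=12 (even) → k=11
k=0  a_k=10  p_k/q_k = 10/1
k=1  a_k=6  p_k/q_k = 61/6
k=2  a_k=1  p_k/q_k = 71/7
…
k=4  a_k=1  p_k/q_k = 274/27
…
k=6  a_k=9  p_k/q_k = 4567/450
k=7  a_k=1  p_k/q_k = 5044/497
k=8  a_k=1  p_k/q_k = 9611/947
…
k=10  a_k=1  p_k/q_k = 33877/3338
k=11  a_k=6  p_k/q_k = 227528/22419
→ (227528, 22419).  Check: 227528²=51768990784, 103·22419²=51768990783, difference 1.
(227528+22419√103)^2 = 103537981567 + 10201900464√103
(227528+22419√103)^3 = 47115579739725224 + 4642436017523565√103

227528 22419
103537981567 10201900464
47115579739725224 4642436017523565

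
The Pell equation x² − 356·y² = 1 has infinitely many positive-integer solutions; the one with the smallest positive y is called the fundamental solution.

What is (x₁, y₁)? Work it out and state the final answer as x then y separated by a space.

500001 26500

√356 → a₀=18, period (1,6,1,1,2,…,6,1,36); ℓ=14 even so k=13
step 0: (18, 1)  from 18·(1,0) + (0,1)
…
step 4: (283, 15)  from 1·(151,8) + (132,7)
step 5: (717, 38)  from 2·(283,15) + (151,8)
…
step 7: (8717, 462)  from 8·(1000,53) + (717,38)
step 8: (9717, 515)  from 1·(8717,462) + (1000,53)
step 9: (28151, 1492)  from 2·(9717,515) + (8717,462)
step 10: (37868, 2007)  from 1·(28151,1492) + (9717,515)
…
step 12: (433982, 23001)  from 6·(66019,3499) + (37868,2007)
step 13: (500001, 26500)  from 1·(433982,23001) + (66019,3499)
→ (500001, 26500).  Check: 500001²=250001000001, 356·26500²=250001000000, difference 1.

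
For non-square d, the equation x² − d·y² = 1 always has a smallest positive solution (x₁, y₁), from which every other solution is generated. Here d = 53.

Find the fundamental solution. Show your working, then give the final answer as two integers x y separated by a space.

66249 9100

d=53: √d = [7; 3,1,1,3,14] (ℓ=5, odd), read p_9/q_9
step 0: (7, 1)  from 7·(1,0) + (0,1)
step 1: (22, 3)  from 3·(7,1) + (1,0)
step 2: (29, 4)  from 1·(22,3) + (7,1)
step 3: (51, 7)  from 1·(29,4) + (22,3)
step 4: (182, 25)  from 3·(51,7) + (29,4)
step 5: (2599, 357)  from 14·(182,25) + (51,7)
step 6: (7979, 1096)  from 3·(2599,357) + (182,25)
…
step 8: (18557, 2549)  from 1·(10578,1453) + (7979,1096)
step 9: (66249, 9100)  from 3·(18557,2549) + (10578,1453)
(x₁, y₁) = (66249, 9100);  66249² − 53·9100² = 1 ✓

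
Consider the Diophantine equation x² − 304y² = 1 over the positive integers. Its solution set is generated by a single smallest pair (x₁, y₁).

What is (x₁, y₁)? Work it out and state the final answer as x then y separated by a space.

57799 3315

√304 = [17; 2,3,2,1,1,1,1,1,2,3,2,34, …], period ℓ=12 (even) → k=11
i=0: a=17 ⇒ p=17, q=1
…
i=2: a=3 ⇒ p=122, q=7
i=3: a=2 ⇒ p=279, q=16
i=4: a=1 ⇒ p=401, q=23
i=5: a=1 ⇒ p=680, q=39
i=6: a=1 ⇒ p=1081, q=62
…
i=8: a=1 ⇒ p=2842, q=163
i=9: a=2 ⇒ p=7445, q=427
i=10: a=3 ⇒ p=25177, q=1444
i=11: a=2 ⇒ p=57799, q=3315
→ (57799, 3315).  Check: 57799²=3340724401, 304·3315²=3340724400, difference 1.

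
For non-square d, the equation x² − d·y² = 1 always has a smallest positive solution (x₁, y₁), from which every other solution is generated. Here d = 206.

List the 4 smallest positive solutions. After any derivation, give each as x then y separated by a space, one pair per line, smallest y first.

[14; 2,1,5,14,5,1,2,28] for √206; ℓ=8 ⇒ convergent index 7
step 0: (14, 1)  from 14·(1,0) + (0,1)
…
step 4: (3459, 241)  from 14·(244,17) + (43,3)
step 5: (17539, 1222)  from 5·(3459,241) + (244,17)
step 6: (20998, 1463)  from 1·(17539,1222) + (3459,241)
step 7: (59535, 4148)  from 2·(20998,1463) + (17539,1222)
(x₁, y₁) = (59535, 4148);  59535² − 206·4148² = 1 ✓
n=2: (59535,4148)∘(59535,4148) = (59535·59535+206·4148·4148, 59535·4148+4148·59535) = (7088832449,493902360)
n=3: (7088832449,493902360)∘(59535,4148) = (59535·7088832449+206·4148·493902360, 59535·493902360+4148·7088832449) = (844067279642895,58808954001052)
n=4: (844067279642895,58808954001052)∘(59535,4148) = (59535·844067279642895+206·4148·58808954001052, 59535·58808954001052+4148·844067279642895) = (100503090979990675201,7002382152411359280)

59535 4148
7088832449 493902360
844067279642895 58808954001052
100503090979990675201 7002382152411359280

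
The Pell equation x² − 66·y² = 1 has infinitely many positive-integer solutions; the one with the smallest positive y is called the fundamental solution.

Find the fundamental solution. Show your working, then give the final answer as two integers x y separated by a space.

65 8

d=66: √d = [8; 8,16] (ℓ=2, even), read p_1/q_1
k=0  a_k=8  p_k/q_k = 8/1
k=1  a_k=8  p_k/q_k = 65/8
(x₁, y₁) = (65, 8);  65² − 66·8² = 1 ✓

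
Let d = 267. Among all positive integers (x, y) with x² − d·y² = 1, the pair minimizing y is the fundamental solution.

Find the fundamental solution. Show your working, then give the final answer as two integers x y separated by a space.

2402 147

√267 → a₀=16, period (2,1,15,1,2,32); ℓ=6 even so k=5
a_0=16:  p_0=16·1+0=16,  q_0=16·0+1=1
a_1=2:  p_1=2·16+1=33,  q_1=2·1+0=2
a_2=1:  p_2=1·33+16=49,  q_2=1·2+1=3
a_3=15:  p_3=15·49+33=768,  q_3=15·3+2=47
a_4=1:  p_4=1·768+49=817,  q_4=1·47+3=50
a_5=2:  p_5=2·817+768=2402,  q_5=2·50+47=147
(x₁, y₁) = (2402, 147);  2402² − 267·147² = 1 ✓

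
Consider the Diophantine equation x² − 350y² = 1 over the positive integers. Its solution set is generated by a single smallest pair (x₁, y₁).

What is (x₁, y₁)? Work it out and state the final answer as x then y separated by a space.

449 24

[18; 1,2,2,2,1,36] for √350; ℓ=6 ⇒ convergent index 5
a_0=18:  p_0=18·1+0=18,  q_0=18·0+1=1
a_1=1:  p_1=1·18+1=19,  q_1=1·1+0=1
a_2=2:  p_2=2·19+18=56,  q_2=2·1+1=3
a_3=2:  p_3=2·56+19=131,  q_3=2·3+1=7
a_4=2:  p_4=2·131+56=318,  q_4=2·7+3=17
a_5=1:  p_5=1·318+131=449,  q_5=1·17+7=24
→ (449, 24).  Check: 449²=201601, 350·24²=201600, difference 1.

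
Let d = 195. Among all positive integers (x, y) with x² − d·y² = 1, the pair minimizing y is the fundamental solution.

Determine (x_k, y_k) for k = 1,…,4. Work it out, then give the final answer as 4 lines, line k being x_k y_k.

√195 = [13; 1,26, …], period ℓ=2 (even) → k=1
k=0  a_k=13  p_k/q_k = 13/1
k=1  a_k=1  p_k/q_k = 14/1
→ (14, 1).  Check: 14²=196, 195·1²=195, difference 1.
(x_2, y_2) = (14·14 + 195·1·1, 14·1 + 1·14) = (391, 28)
(x_3, y_3) = (14·391 + 195·1·28, 14·28 + 1·391) = (10934, 783)
(x_4, y_4) = (14·10934 + 195·1·783, 14·783 + 1·10934) = (305761, 21896)

14 1
391 28
10934 783
305761 21896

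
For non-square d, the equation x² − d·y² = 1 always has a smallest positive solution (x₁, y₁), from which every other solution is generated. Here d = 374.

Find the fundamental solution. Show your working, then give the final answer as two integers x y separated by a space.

3365 174

d=374: √d = [19; 2,1,18,1,2,38] (ℓ=6, even), read p_5/q_5
k=0  a_k=19  p_k/q_k = 19/1
…
k=2  a_k=1  p_k/q_k = 58/3
…
k=4  a_k=1  p_k/q_k = 1141/59
k=5  a_k=2  p_k/q_k = 3365/174
(x₁, y₁) = (3365, 174);  3365² − 374·174² = 1 ✓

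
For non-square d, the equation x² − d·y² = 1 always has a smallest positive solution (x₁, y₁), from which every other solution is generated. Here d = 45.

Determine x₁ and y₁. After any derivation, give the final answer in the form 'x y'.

161 24

[6; 1,2,2,2,1,12] for √45; ℓ=6 ⇒ convergent index 5
a_0=6:  p_0=6·1+0=6,  q_0=6·0+1=1
a_1=1:  p_1=1·6+1=7,  q_1=1·1+0=1
…
a_4=2:  p_4=2·47+20=114,  q_4=2·7+3=17
a_5=1:  p_5=1·114+47=161,  q_5=1·17+7=24
(x₁, y₁) = (161, 24);  161² − 45·24² = 1 ✓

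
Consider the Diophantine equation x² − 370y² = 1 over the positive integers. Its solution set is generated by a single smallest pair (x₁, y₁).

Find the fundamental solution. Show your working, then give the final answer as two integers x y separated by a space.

213859 11118

d=370: √d = [19; 4,4,38] (ℓ=3, odd), read p_5/q_5
a_0=19:  p_0=19·1+0=19,  q_0=19·0+1=1
a_1=4:  p_1=4·19+1=77,  q_1=4·1+0=4
…
a_4=4:  p_4=4·12503+327=50339,  q_4=4·650+17=2617
a_5=4:  p_5=4·50339+12503=213859,  q_5=4·2617+650=11118
(x₁, y₁) = (213859, 11118);  213859² − 370·11118² = 1 ✓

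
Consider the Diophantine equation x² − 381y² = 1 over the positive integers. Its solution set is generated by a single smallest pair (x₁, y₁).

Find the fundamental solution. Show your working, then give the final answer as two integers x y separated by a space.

1015 52

d=381: √d = [19; 1,1,12,1,1,38] (ℓ=6, even), read p_5/q_5
k=0  a_k=19  p_k/q_k = 19/1
…
k=4  a_k=1  p_k/q_k = 527/27
k=5  a_k=1  p_k/q_k = 1015/52
→ (1015, 52).  Check: 1015²=1030225, 381·52²=1030224, difference 1.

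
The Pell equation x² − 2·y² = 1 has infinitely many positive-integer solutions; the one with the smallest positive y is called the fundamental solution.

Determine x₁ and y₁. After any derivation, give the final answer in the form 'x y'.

√2 = [1; 2, …], period ℓ=1 (odd) → k=1
k=0  a_k=1  p_k/q_k = 1/1
k=1  a_k=2  p_k/q_k = 3/2
fundamental: x₁=3, y₁=2  (since 9 − 2·4 = 1)

3 2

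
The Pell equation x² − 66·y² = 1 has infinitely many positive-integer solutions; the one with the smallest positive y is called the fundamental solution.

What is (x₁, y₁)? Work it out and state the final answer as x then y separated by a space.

d=66: √d = [8; 8,16] (ℓ=2, even), read p_1/q_1
a_0=8:  p_0=8·1+0=8,  q_0=8·0+1=1
a_1=8:  p_1=8·8+1=65,  q_1=8·1+0=8
(x₁, y₁) = (65, 8);  65² − 66·8² = 1 ✓

65 8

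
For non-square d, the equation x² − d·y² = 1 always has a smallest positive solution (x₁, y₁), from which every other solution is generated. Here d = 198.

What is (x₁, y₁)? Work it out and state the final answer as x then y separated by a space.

197 14

√198 → a₀=14, period (14,28); ℓ=2 even so k=1
step 0: (14, 1)  from 14·(1,0) + (0,1)
step 1: (197, 14)  from 14·(14,1) + (1,0)
fundamental: x₁=197, y₁=14  (since 38809 − 198·196 = 1)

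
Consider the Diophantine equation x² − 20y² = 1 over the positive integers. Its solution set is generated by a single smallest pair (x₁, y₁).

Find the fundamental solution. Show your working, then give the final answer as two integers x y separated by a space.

d=20: √d = [4; 2,8] (ℓ=2, even), read p_1/q_1
k=0  a_k=4  p_k/q_k = 4/1
k=1  a_k=2  p_k/q_k = 9/2
→ (9, 2).  Check: 9²=81, 20·2²=80, difference 1.

9 2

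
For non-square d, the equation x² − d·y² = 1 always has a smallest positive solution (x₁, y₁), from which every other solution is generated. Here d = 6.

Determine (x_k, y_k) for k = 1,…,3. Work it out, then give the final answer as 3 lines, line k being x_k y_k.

[2; 2,4] for √6; ℓ=2 ⇒ convergent index 1
i=0: a=2 ⇒ p=2, q=1
i=1: a=2 ⇒ p=5, q=2
fundamental: x₁=5, y₁=2  (since 25 − 6·4 = 1)
(5+2√6)^2 = 49 + 20√6
(5+2√6)^3 = 485 + 198√6

5 2
49 20
485 198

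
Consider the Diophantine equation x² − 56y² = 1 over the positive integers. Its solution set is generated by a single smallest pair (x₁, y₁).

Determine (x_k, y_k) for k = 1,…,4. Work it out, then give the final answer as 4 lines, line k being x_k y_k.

√56 → a₀=7, period (2,14); ℓ=2 even so k=1
i=0: a=7 ⇒ p=7, q=1
i=1: a=2 ⇒ p=15, q=2
→ (15, 2).  Check: 15²=225, 56·2²=224, difference 1.
(15+2√56)^2 = 449 + 60√56
(15+2√56)^3 = 13455 + 1798√56
(15+2√56)^4 = 403201 + 53880√56

15 2
449 60
13455 1798
403201 53880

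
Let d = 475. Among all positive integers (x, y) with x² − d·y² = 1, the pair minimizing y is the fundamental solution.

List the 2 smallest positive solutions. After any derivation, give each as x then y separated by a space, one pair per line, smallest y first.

57799 2652
6681448801 306565896

[21; 1,3,1,6,2,6,1,3,1,42] for √475; ℓ=10 ⇒ convergent index 9
i=0: a=21 ⇒ p=21, q=1
i=1: a=1 ⇒ p=22, q=1
i=2: a=3 ⇒ p=87, q=4
i=3: a=1 ⇒ p=109, q=5
…
i=5: a=2 ⇒ p=1591, q=73
i=6: a=6 ⇒ p=10287, q=472
i=7: a=1 ⇒ p=11878, q=545
i=8: a=3 ⇒ p=45921, q=2107
i=9: a=1 ⇒ p=57799, q=2652
→ (57799, 2652).  Check: 57799²=3340724401, 475·2652²=3340724400, difference 1.
(x_2, y_2) = (57799·57799 + 475·2652·2652, 57799·2652 + 2652·57799) = (6681448801, 306565896)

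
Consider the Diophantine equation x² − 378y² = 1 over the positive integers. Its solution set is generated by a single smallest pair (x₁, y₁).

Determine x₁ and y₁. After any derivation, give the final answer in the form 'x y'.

√378 = [19; 2,3,1,4,1,3,2,38, …], period ℓ=8 (even) → k=7
k=0  a_k=19  p_k/q_k = 19/1
…
k=5  a_k=1  p_k/q_k = 1011/52
k=6  a_k=3  p_k/q_k = 3869/199
k=7  a_k=2  p_k/q_k = 8749/450
(x₁, y₁) = (8749, 450);  8749² − 378·450² = 1 ✓

8749 450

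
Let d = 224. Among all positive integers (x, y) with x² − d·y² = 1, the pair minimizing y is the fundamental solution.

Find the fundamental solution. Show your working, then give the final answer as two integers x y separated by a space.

15 1

[14; 1,28] for √224; ℓ=2 ⇒ convergent index 1
i=0: a=14 ⇒ p=14, q=1
i=1: a=1 ⇒ p=15, q=1
fundamental: x₁=15, y₁=1  (since 225 − 224·1 = 1)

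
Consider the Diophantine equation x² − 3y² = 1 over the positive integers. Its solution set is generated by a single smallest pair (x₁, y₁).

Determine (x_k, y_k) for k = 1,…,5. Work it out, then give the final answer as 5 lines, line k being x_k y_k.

2 1
7 4
26 15
97 56
362 209

√3 = [1; 1,2, …], period ℓ=2 (even) → k=1
i=0: a=1 ⇒ p=1, q=1
i=1: a=1 ⇒ p=2, q=1
fundamental: x₁=2, y₁=1  (since 4 − 3·1 = 1)
n=2: (2,1)∘(2,1) = (2·2+3·1·1, 2·1+1·2) = (7,4)
n=3: (7,4)∘(2,1) = (2·7+3·1·4, 2·4+1·7) = (26,15)
n=4: (26,15)∘(2,1) = (2·26+3·1·15, 2·15+1·26) = (97,56)
n=5: (97,56)∘(2,1) = (2·97+3·1·56, 2·56+1·97) = (362,209)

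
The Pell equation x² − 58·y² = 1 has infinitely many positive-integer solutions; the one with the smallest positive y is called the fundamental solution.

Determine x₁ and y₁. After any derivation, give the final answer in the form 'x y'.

√58 = [7; 1,1,1,1,1,1,14, …], period ℓ=7 (odd) → k=13
i=0: a=7 ⇒ p=7, q=1
…
i=2: a=1 ⇒ p=15, q=2
i=3: a=1 ⇒ p=23, q=3
i=4: a=1 ⇒ p=38, q=5
…
i=8: a=1 ⇒ p=1546, q=203
i=9: a=1 ⇒ p=2993, q=393
i=10: a=1 ⇒ p=4539, q=596
…
i=12: a=1 ⇒ p=12071, q=1585
i=13: a=1 ⇒ p=19603, q=2574
→ (19603, 2574).  Check: 19603²=384277609, 58·2574²=384277608, difference 1.

19603 2574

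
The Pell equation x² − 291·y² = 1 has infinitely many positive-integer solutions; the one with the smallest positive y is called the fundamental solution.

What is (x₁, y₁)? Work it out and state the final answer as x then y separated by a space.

290 17

[17; 17,34] for √291; ℓ=2 ⇒ convergent index 1
i=0: a=17 ⇒ p=17, q=1
i=1: a=17 ⇒ p=290, q=17
fundamental: x₁=290, y₁=17  (since 84100 − 291·289 = 1)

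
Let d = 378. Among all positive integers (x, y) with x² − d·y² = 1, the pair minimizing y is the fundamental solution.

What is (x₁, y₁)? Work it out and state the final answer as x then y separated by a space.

√378 = [19; 2,3,1,4,1,3,2,38, …], period ℓ=8 (even) → k=7
a_0=19:  p_0=19·1+0=19,  q_0=19·0+1=1
…
a_4=4:  p_4=4·175+136=836,  q_4=4·9+7=43
…
a_6=3:  p_6=3·1011+836=3869,  q_6=3·52+43=199
a_7=2:  p_7=2·3869+1011=8749,  q_7=2·199+52=450
fundamental: x₁=8749, y₁=450  (since 76545001 − 378·202500 = 1)

8749 450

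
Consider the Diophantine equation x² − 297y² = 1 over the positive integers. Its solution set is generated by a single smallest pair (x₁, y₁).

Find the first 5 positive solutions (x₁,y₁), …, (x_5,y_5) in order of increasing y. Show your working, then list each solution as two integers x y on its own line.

48599 2820
4723725601 274098360
459136680917399 26641812392460
44627167107085622401 2589530880648228720
4337671388015371645214999 251697222510604722734100

d=297: √d = [17; 4,3,1,1,2,1,1,3,4,34] (ℓ=10, even), read p_9/q_9
a_0=17:  p_0=17·1+0=17,  q_0=17·0+1=1
…
a_2=3:  p_2=3·69+17=224,  q_2=3·4+1=13
a_3=1:  p_3=1·224+69=293,  q_3=1·13+4=17
…
a_5=2:  p_5=2·517+293=1327,  q_5=2·30+17=77
a_6=1:  p_6=1·1327+517=1844,  q_6=1·77+30=107
a_7=1:  p_7=1·1844+1327=3171,  q_7=1·107+77=184
a_8=3:  p_8=3·3171+1844=11357,  q_8=3·184+107=659
a_9=4:  p_9=4·11357+3171=48599,  q_9=4·659+184=2820
→ (48599, 2820).  Check: 48599²=2361862801, 297·2820²=2361862800, difference 1.
(48599+2820√297)^2 = 4723725601 + 274098360√297
(48599+2820√297)^3 = 459136680917399 + 26641812392460√297
(48599+2820√297)^4 = 44627167107085622401 + 2589530880648228720√297
(48599+2820√297)^5 = 4337671388015371645214999 + 251697222510604722734100√297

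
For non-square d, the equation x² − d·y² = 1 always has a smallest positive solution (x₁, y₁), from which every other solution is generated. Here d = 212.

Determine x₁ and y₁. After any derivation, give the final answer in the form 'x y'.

66249 4550

√212 = [14; 1,1,3,1,1,…,1,1,28, …], period ℓ=14 (even) → k=13
k=0  a_k=14  p_k/q_k = 14/1
k=1  a_k=1  p_k/q_k = 15/1
k=2  a_k=1  p_k/q_k = 29/2
k=3  a_k=3  p_k/q_k = 102/7
k=4  a_k=1  p_k/q_k = 131/9
k=5  a_k=1  p_k/q_k = 233/16
k=6  a_k=1  p_k/q_k = 364/25
…
k=11  a_k=3  p_k/q_k = 29135/2001
k=12  a_k=1  p_k/q_k = 37114/2549
k=13  a_k=1  p_k/q_k = 66249/4550
fundamental: x₁=66249, y₁=4550  (since 4388930001 − 212·20702500 = 1)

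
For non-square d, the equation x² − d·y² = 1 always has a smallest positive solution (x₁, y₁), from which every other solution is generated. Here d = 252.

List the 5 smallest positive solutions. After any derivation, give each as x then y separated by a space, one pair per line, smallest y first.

√252 → a₀=15, period (1,6,1,30); ℓ=4 even so k=3
step 0: (15, 1)  from 15·(1,0) + (0,1)
…
step 2: (111, 7)  from 6·(16,1) + (15,1)
step 3: (127, 8)  from 1·(111,7) + (16,1)
fundamental: x₁=127, y₁=8  (since 16129 − 252·64 = 1)
(127+8√252)^2 = 32257 + 2032√252
(127+8√252)^3 = 8193151 + 516120√252
(127+8√252)^4 = 2081028097 + 131092448√252
(127+8√252)^5 = 528572943487 + 33296965672√252

127 8
32257 2032
8193151 516120
2081028097 131092448
528572943487 33296965672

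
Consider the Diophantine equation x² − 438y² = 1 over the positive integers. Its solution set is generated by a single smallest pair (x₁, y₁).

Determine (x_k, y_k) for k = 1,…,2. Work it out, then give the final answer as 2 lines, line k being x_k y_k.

293 14
171697 8204

[20; 1,12,1,40] for √438; ℓ=4 ⇒ convergent index 3
i=0: a=20 ⇒ p=20, q=1
i=1: a=1 ⇒ p=21, q=1
i=2: a=12 ⇒ p=272, q=13
i=3: a=1 ⇒ p=293, q=14
fundamental: x₁=293, y₁=14  (since 85849 − 438·196 = 1)
(293+14√438)^2 = 171697 + 8204√438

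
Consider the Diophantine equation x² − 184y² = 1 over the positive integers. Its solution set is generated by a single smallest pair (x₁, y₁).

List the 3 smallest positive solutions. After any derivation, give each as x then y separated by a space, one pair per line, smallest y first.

24335 1794
1184384449 87313980
57643991108495 4249571404806

[13; 1,1,3,2,1,2,1,2,3,1,1,26] for √184; ℓ=12 ⇒ convergent index 11
a_0=13:  p_0=13·1+0=13,  q_0=13·0+1=1
a_1=1:  p_1=1·13+1=14,  q_1=1·1+0=1
a_2=1:  p_2=1·14+13=27,  q_2=1·1+1=2
…
a_5=1:  p_5=1·217+95=312,  q_5=1·16+7=23
a_6=2:  p_6=2·312+217=841,  q_6=2·23+16=62
a_7=1:  p_7=1·841+312=1153,  q_7=1·62+23=85
a_8=2:  p_8=2·1153+841=3147,  q_8=2·85+62=232
a_9=3:  p_9=3·3147+1153=10594,  q_9=3·232+85=781
a_10=1:  p_10=1·10594+3147=13741,  q_10=1·781+232=1013
a_11=1:  p_11=1·13741+10594=24335,  q_11=1·1013+781=1794
(x₁, y₁) = (24335, 1794);  24335² − 184·1794² = 1 ✓
(x_2, y_2) = (24335·24335 + 184·1794·1794, 24335·1794 + 1794·24335) = (1184384449, 87313980)
(x_3, y_3) = (24335·1184384449 + 184·1794·87313980, 24335·87313980 + 1794·1184384449) = (57643991108495, 4249571404806)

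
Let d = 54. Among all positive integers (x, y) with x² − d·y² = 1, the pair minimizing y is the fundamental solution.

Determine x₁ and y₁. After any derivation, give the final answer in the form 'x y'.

485 66

√54 → a₀=7, period (2,1,6,1,2,14); ℓ=6 even so k=5
k=0  a_k=7  p_k/q_k = 7/1
…
k=3  a_k=6  p_k/q_k = 147/20
k=4  a_k=1  p_k/q_k = 169/23
k=5  a_k=2  p_k/q_k = 485/66
fundamental: x₁=485, y₁=66  (since 235225 − 54·4356 = 1)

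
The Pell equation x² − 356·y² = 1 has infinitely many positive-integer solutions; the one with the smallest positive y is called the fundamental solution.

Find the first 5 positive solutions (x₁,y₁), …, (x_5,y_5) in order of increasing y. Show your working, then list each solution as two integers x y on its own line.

500001 26500
500002000001 26500053000
500003000004500001 26500106000079500
500004000010000008000001 26500159000265000106000
500005000017500025000012500001 26500212000556500530000132500

√356 → a₀=18, period (1,6,1,1,2,…,6,1,36); ℓ=14 even so k=13
a_0=18:  p_0=18·1+0=18,  q_0=18·0+1=1
a_1=1:  p_1=1·18+1=19,  q_1=1·1+0=1
a_2=6:  p_2=6·19+18=132,  q_2=6·1+1=7
a_3=1:  p_3=1·132+19=151,  q_3=1·7+1=8
…
a_5=2:  p_5=2·283+151=717,  q_5=2·15+8=38
…
a_8=1:  p_8=1·8717+1000=9717,  q_8=1·462+53=515
a_9=2:  p_9=2·9717+8717=28151,  q_9=2·515+462=1492
a_10=1:  p_10=1·28151+9717=37868,  q_10=1·1492+515=2007
a_11=1:  p_11=1·37868+28151=66019,  q_11=1·2007+1492=3499
a_12=6:  p_12=6·66019+37868=433982,  q_12=6·3499+2007=23001
a_13=1:  p_13=1·433982+66019=500001,  q_13=1·23001+3499=26500
(x₁, y₁) = (500001, 26500);  500001² − 356·26500² = 1 ✓
(500001+26500√356)^2 = 500002000001 + 26500053000√356
(500001+26500√356)^3 = 500003000004500001 + 26500106000079500√356
(500001+26500√356)^4 = 500004000010000008000001 + 26500159000265000106000√356
(500001+26500√356)^5 = 500005000017500025000012500001 + 26500212000556500530000132500√356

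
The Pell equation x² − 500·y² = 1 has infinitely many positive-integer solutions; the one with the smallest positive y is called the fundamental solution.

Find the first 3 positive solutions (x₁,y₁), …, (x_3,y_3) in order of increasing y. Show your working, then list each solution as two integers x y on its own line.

√500 = [22; 2,1,3,2,1,…,1,2,44, …], period ℓ=14 (even) → k=13
k=0  a_k=22  p_k/q_k = 22/1
k=1  a_k=2  p_k/q_k = 45/2
…
k=4  a_k=2  p_k/q_k = 559/25
k=5  a_k=1  p_k/q_k = 805/36
k=6  a_k=1  p_k/q_k = 1364/61
k=7  a_k=10  p_k/q_k = 14445/646
…
k=9  a_k=1  p_k/q_k = 30254/1353
k=10  a_k=2  p_k/q_k = 76317/3413
k=11  a_k=3  p_k/q_k = 259205/11592
k=12  a_k=1  p_k/q_k = 335522/15005
k=13  a_k=2  p_k/q_k = 930249/41602
(x₁, y₁) = (930249, 41602);  930249² − 500·41602² = 1 ✓
(x_2, y_2) = (930249·930249 + 500·41602·41602, 930249·41602 + 41602·930249) = (1730726404001, 77400437796)
(x_3, y_3) = (930249·1730726404001 + 500·41602·77400437796, 930249·77400437796 + 41602·1730726404001) = (3220013013190122249, 144003359718540806)

930249 41602
1730726404001 77400437796
3220013013190122249 144003359718540806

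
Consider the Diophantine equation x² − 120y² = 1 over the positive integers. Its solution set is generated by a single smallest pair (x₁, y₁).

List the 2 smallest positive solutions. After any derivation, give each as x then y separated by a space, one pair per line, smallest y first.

√120 → a₀=10, period (1,20); ℓ=2 even so k=1
i=0: a=10 ⇒ p=10, q=1
i=1: a=1 ⇒ p=11, q=1
(x₁, y₁) = (11, 1);  11² − 120·1² = 1 ✓
(x_2, y_2) = (11·11 + 120·1·1, 11·1 + 1·11) = (241, 22)

11 1
241 22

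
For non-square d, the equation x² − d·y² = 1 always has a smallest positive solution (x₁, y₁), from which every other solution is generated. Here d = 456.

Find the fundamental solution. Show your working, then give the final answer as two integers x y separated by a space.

1025 48

d=456: √d = [21; 2,1,4,1,2,42] (ℓ=6, even), read p_5/q_5
k=0  a_k=21  p_k/q_k = 21/1
…
k=2  a_k=1  p_k/q_k = 64/3
k=3  a_k=4  p_k/q_k = 299/14
k=4  a_k=1  p_k/q_k = 363/17
k=5  a_k=2  p_k/q_k = 1025/48
(x₁, y₁) = (1025, 48);  1025² − 456·48² = 1 ✓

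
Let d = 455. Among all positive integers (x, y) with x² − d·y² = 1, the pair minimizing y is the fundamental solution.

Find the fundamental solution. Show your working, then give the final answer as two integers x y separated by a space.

64 3

d=455: √d = [21; 3,42] (ℓ=2, even), read p_1/q_1
step 0: (21, 1)  from 21·(1,0) + (0,1)
step 1: (64, 3)  from 3·(21,1) + (1,0)
fundamental: x₁=64, y₁=3  (since 4096 − 455·9 = 1)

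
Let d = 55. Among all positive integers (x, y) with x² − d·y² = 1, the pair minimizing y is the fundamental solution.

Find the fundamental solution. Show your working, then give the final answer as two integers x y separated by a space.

d=55: √d = [7; 2,2,2,14] (ℓ=4, even), read p_3/q_3
k=0  a_k=7  p_k/q_k = 7/1
k=1  a_k=2  p_k/q_k = 15/2
k=2  a_k=2  p_k/q_k = 37/5
k=3  a_k=2  p_k/q_k = 89/12
(x₁, y₁) = (89, 12);  89² − 55·12² = 1 ✓

89 12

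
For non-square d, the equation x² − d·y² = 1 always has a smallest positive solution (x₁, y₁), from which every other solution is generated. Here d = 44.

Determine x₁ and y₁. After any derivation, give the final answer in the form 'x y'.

√44 = [6; 1,1,1,2,1,1,1,12, …], period ℓ=8 (even) → k=7
a_0=6:  p_0=6·1+0=6,  q_0=6·0+1=1
…
a_3=1:  p_3=1·13+7=20,  q_3=1·2+1=3
…
a_6=1:  p_6=1·73+53=126,  q_6=1·11+8=19
a_7=1:  p_7=1·126+73=199,  q_7=1·19+11=30
(x₁, y₁) = (199, 30);  199² − 44·30² = 1 ✓

199 30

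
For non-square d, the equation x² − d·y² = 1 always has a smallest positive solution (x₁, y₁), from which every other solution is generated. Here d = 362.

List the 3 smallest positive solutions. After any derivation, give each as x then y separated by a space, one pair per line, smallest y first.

√362 = [19; 38, …], period ℓ=1 (odd) → k=1
k=0  a_k=19  p_k/q_k = 19/1
k=1  a_k=38  p_k/q_k = 723/38
fundamental: x₁=723, y₁=38  (since 522729 − 362·1444 = 1)
k=2:  x_2 = 723·723+362·38·38 = 1045457,  y_2 = 723·38+38·723 = 54948
k=3:  x_3 = 723·1045457+362·38·54948 = 1511730099,  y_3 = 723·54948+38·1045457 = 79454770

723 38
1045457 54948
1511730099 79454770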